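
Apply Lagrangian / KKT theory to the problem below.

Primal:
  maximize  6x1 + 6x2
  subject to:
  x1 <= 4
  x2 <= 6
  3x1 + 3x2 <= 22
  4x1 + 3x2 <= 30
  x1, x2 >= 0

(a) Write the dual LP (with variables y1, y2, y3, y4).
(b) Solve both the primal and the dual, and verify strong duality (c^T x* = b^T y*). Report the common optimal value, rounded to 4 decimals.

The standard primal-dual pair for 'max c^T x s.t. A x <= b, x >= 0' is:
  Dual:  min b^T y  s.t.  A^T y >= c,  y >= 0.

So the dual LP is:
  minimize  4y1 + 6y2 + 22y3 + 30y4
  subject to:
    y1 + 3y3 + 4y4 >= 6
    y2 + 3y3 + 3y4 >= 6
    y1, y2, y3, y4 >= 0

Solving the primal: x* = (4, 3.3333).
  primal value c^T x* = 44.
Solving the dual: y* = (0, 0, 2, 0).
  dual value b^T y* = 44.
Strong duality: c^T x* = b^T y*. Confirmed.

44


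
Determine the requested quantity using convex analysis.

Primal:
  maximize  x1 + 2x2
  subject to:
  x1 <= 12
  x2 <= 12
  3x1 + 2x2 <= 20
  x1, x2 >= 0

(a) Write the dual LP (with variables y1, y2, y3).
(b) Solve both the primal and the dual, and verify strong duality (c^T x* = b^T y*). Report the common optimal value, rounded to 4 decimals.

The standard primal-dual pair for 'max c^T x s.t. A x <= b, x >= 0' is:
  Dual:  min b^T y  s.t.  A^T y >= c,  y >= 0.

So the dual LP is:
  minimize  12y1 + 12y2 + 20y3
  subject to:
    y1 + 3y3 >= 1
    y2 + 2y3 >= 2
    y1, y2, y3 >= 0

Solving the primal: x* = (0, 10).
  primal value c^T x* = 20.
Solving the dual: y* = (0, 0, 1).
  dual value b^T y* = 20.
Strong duality: c^T x* = b^T y*. Confirmed.

20


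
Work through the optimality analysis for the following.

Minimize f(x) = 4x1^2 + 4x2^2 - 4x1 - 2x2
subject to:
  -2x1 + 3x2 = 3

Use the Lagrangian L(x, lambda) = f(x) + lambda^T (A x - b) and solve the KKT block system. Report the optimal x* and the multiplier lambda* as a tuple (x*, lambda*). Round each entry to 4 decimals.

Form the Lagrangian:
  L(x, lambda) = (1/2) x^T Q x + c^T x + lambda^T (A x - b)
Stationarity (grad_x L = 0): Q x + c + A^T lambda = 0.
Primal feasibility: A x = b.

This gives the KKT block system:
  [ Q   A^T ] [ x     ]   [-c ]
  [ A    0  ] [ lambda ] = [ b ]

Solving the linear system:
  x*      = (0, 1)
  lambda* = (-2)
  f(x*)   = 2

x* = (0, 1), lambda* = (-2)


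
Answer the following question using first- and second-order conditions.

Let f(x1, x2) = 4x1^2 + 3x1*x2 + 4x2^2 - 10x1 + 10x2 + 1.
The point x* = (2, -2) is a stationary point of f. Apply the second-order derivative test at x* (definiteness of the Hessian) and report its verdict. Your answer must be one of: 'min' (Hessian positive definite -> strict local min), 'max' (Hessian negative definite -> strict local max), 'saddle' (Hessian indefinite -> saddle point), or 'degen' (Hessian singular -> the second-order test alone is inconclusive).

Compute the Hessian H = grad^2 f:
  H = [[8, 3], [3, 8]]
Verify stationarity: grad f(x*) = H x* + g = (0, 0).
Eigenvalues of H: 5, 11.
Both eigenvalues > 0, so H is positive definite -> x* is a strict local min.

min


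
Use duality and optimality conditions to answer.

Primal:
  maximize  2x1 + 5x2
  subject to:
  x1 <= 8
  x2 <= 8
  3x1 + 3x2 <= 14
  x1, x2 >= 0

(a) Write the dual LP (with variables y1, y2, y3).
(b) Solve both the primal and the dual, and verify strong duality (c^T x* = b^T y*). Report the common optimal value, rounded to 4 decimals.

The standard primal-dual pair for 'max c^T x s.t. A x <= b, x >= 0' is:
  Dual:  min b^T y  s.t.  A^T y >= c,  y >= 0.

So the dual LP is:
  minimize  8y1 + 8y2 + 14y3
  subject to:
    y1 + 3y3 >= 2
    y2 + 3y3 >= 5
    y1, y2, y3 >= 0

Solving the primal: x* = (0, 4.6667).
  primal value c^T x* = 23.3333.
Solving the dual: y* = (0, 0, 1.6667).
  dual value b^T y* = 23.3333.
Strong duality: c^T x* = b^T y*. Confirmed.

23.3333


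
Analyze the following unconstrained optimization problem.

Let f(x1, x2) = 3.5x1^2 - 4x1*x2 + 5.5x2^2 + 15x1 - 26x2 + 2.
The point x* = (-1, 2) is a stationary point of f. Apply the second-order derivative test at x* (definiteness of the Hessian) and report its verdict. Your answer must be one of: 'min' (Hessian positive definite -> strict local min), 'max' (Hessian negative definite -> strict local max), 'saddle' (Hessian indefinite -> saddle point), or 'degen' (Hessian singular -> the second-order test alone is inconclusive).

Compute the Hessian H = grad^2 f:
  H = [[7, -4], [-4, 11]]
Verify stationarity: grad f(x*) = H x* + g = (0, 0).
Eigenvalues of H: 4.5279, 13.4721.
Both eigenvalues > 0, so H is positive definite -> x* is a strict local min.

min


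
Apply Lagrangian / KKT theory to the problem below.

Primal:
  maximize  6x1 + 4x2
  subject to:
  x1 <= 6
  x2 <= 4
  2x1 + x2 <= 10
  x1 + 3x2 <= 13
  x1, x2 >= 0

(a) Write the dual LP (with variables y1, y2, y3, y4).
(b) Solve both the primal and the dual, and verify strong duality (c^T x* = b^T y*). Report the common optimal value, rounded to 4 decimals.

The standard primal-dual pair for 'max c^T x s.t. A x <= b, x >= 0' is:
  Dual:  min b^T y  s.t.  A^T y >= c,  y >= 0.

So the dual LP is:
  minimize  6y1 + 4y2 + 10y3 + 13y4
  subject to:
    y1 + 2y3 + y4 >= 6
    y2 + y3 + 3y4 >= 4
    y1, y2, y3, y4 >= 0

Solving the primal: x* = (3.4, 3.2).
  primal value c^T x* = 33.2.
Solving the dual: y* = (0, 0, 2.8, 0.4).
  dual value b^T y* = 33.2.
Strong duality: c^T x* = b^T y*. Confirmed.

33.2


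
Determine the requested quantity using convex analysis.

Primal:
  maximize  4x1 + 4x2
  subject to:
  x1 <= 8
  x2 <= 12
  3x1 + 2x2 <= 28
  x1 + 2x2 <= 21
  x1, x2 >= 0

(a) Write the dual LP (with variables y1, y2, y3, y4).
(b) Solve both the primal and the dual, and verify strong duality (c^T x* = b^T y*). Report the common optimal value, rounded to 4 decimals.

The standard primal-dual pair for 'max c^T x s.t. A x <= b, x >= 0' is:
  Dual:  min b^T y  s.t.  A^T y >= c,  y >= 0.

So the dual LP is:
  minimize  8y1 + 12y2 + 28y3 + 21y4
  subject to:
    y1 + 3y3 + y4 >= 4
    y2 + 2y3 + 2y4 >= 4
    y1, y2, y3, y4 >= 0

Solving the primal: x* = (3.5, 8.75).
  primal value c^T x* = 49.
Solving the dual: y* = (0, 0, 1, 1).
  dual value b^T y* = 49.
Strong duality: c^T x* = b^T y*. Confirmed.

49


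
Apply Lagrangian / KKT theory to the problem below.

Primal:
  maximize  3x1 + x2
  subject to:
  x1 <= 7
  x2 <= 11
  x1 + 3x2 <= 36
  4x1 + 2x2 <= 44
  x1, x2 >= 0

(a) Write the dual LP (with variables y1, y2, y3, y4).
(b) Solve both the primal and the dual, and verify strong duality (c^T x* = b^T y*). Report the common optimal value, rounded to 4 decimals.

The standard primal-dual pair for 'max c^T x s.t. A x <= b, x >= 0' is:
  Dual:  min b^T y  s.t.  A^T y >= c,  y >= 0.

So the dual LP is:
  minimize  7y1 + 11y2 + 36y3 + 44y4
  subject to:
    y1 + y3 + 4y4 >= 3
    y2 + 3y3 + 2y4 >= 1
    y1, y2, y3, y4 >= 0

Solving the primal: x* = (7, 8).
  primal value c^T x* = 29.
Solving the dual: y* = (1, 0, 0, 0.5).
  dual value b^T y* = 29.
Strong duality: c^T x* = b^T y*. Confirmed.

29


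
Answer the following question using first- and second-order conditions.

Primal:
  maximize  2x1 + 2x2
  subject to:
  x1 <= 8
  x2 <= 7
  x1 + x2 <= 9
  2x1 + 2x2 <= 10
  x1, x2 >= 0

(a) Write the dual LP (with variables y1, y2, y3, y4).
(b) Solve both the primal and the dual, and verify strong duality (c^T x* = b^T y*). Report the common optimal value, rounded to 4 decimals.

The standard primal-dual pair for 'max c^T x s.t. A x <= b, x >= 0' is:
  Dual:  min b^T y  s.t.  A^T y >= c,  y >= 0.

So the dual LP is:
  minimize  8y1 + 7y2 + 9y3 + 10y4
  subject to:
    y1 + y3 + 2y4 >= 2
    y2 + y3 + 2y4 >= 2
    y1, y2, y3, y4 >= 0

Solving the primal: x* = (5, 0).
  primal value c^T x* = 10.
Solving the dual: y* = (0, 0, 0, 1).
  dual value b^T y* = 10.
Strong duality: c^T x* = b^T y*. Confirmed.

10


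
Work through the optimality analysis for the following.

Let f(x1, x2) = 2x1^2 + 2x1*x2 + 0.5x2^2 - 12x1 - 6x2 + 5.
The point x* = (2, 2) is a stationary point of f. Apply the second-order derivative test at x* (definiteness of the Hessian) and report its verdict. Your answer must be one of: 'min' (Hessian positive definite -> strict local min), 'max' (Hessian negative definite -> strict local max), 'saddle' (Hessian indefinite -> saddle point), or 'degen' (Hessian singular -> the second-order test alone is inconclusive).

Compute the Hessian H = grad^2 f:
  H = [[4, 2], [2, 1]]
Verify stationarity: grad f(x*) = H x* + g = (0, 0).
Eigenvalues of H: 0, 5.
H has a zero eigenvalue (singular; positive semidefinite but not definite), so H is neither positive definite, negative definite, nor indefinite. The second-order test alone is inconclusive -> degen.
(Indeed, f is constant along the null direction of H through x*, so x* is not a strict local extremum.)

degen


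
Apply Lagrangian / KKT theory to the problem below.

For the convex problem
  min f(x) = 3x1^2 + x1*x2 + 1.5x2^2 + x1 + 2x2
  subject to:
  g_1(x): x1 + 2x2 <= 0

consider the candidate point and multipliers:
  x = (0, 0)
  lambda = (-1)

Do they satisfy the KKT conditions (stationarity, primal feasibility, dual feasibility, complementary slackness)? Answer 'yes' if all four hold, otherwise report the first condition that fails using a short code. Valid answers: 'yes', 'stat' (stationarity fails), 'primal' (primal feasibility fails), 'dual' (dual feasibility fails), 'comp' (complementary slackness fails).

Gradient of f: grad f(x) = Q x + c = (1, 2)
Constraint values g_i(x) = a_i^T x - b_i:
  g_1((0, 0)) = 0
Stationarity residual: grad f(x) + sum_i lambda_i a_i = (0, 0)
  -> stationarity OK
Primal feasibility (all g_i <= 0): OK
Dual feasibility (all lambda_i >= 0): FAILS
Complementary slackness (lambda_i * g_i(x) = 0 for all i): OK

Verdict: the first failing condition is dual_feasibility -> dual.

dual


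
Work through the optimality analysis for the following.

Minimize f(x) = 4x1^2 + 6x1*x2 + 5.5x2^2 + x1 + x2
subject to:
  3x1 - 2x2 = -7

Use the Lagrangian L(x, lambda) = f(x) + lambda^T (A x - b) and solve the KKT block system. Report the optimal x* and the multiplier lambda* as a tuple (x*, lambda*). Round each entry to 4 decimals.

Form the Lagrangian:
  L(x, lambda) = (1/2) x^T Q x + c^T x + lambda^T (A x - b)
Stationarity (grad_x L = 0): Q x + c + A^T lambda = 0.
Primal feasibility: A x = b.

This gives the KKT block system:
  [ Q   A^T ] [ x     ]   [-c ]
  [ A    0  ] [ lambda ] = [ b ]

Solving the linear system:
  x*      = (-1.601, 1.0985)
  lambda* = (1.7389)
  f(x*)   = 5.835

x* = (-1.601, 1.0985), lambda* = (1.7389)


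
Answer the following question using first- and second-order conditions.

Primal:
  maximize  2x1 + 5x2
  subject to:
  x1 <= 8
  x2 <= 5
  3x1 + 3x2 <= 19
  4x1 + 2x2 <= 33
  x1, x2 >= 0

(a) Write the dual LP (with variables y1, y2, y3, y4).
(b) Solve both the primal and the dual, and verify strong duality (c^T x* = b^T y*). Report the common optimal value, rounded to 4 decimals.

The standard primal-dual pair for 'max c^T x s.t. A x <= b, x >= 0' is:
  Dual:  min b^T y  s.t.  A^T y >= c,  y >= 0.

So the dual LP is:
  minimize  8y1 + 5y2 + 19y3 + 33y4
  subject to:
    y1 + 3y3 + 4y4 >= 2
    y2 + 3y3 + 2y4 >= 5
    y1, y2, y3, y4 >= 0

Solving the primal: x* = (1.3333, 5).
  primal value c^T x* = 27.6667.
Solving the dual: y* = (0, 3, 0.6667, 0).
  dual value b^T y* = 27.6667.
Strong duality: c^T x* = b^T y*. Confirmed.

27.6667


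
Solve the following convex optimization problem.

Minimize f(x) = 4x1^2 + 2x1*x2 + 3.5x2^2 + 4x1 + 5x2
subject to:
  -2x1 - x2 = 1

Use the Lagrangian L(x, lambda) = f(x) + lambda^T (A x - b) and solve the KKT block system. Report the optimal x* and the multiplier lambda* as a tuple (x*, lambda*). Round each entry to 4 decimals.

Form the Lagrangian:
  L(x, lambda) = (1/2) x^T Q x + c^T x + lambda^T (A x - b)
Stationarity (grad_x L = 0): Q x + c + A^T lambda = 0.
Primal feasibility: A x = b.

This gives the KKT block system:
  [ Q   A^T ] [ x     ]   [-c ]
  [ A    0  ] [ lambda ] = [ b ]

Solving the linear system:
  x*      = (-0.2143, -0.5714)
  lambda* = (0.5714)
  f(x*)   = -2.1429

x* = (-0.2143, -0.5714), lambda* = (0.5714)


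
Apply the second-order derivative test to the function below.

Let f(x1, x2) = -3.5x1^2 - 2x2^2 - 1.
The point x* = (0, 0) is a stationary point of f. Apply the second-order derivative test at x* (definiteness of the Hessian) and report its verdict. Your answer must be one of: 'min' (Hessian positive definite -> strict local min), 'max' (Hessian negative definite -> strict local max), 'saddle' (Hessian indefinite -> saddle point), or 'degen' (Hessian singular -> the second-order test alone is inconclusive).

Compute the Hessian H = grad^2 f:
  H = [[-7, 0], [0, -4]]
Verify stationarity: grad f(x*) = H x* + g = (0, 0).
Eigenvalues of H: -7, -4.
Both eigenvalues < 0, so H is negative definite -> x* is a strict local max.

max


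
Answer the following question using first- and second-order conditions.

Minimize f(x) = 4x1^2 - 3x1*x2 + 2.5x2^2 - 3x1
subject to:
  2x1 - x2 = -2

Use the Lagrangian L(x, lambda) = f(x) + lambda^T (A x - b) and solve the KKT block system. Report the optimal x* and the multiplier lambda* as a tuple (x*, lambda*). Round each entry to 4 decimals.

Form the Lagrangian:
  L(x, lambda) = (1/2) x^T Q x + c^T x + lambda^T (A x - b)
Stationarity (grad_x L = 0): Q x + c + A^T lambda = 0.
Primal feasibility: A x = b.

This gives the KKT block system:
  [ Q   A^T ] [ x     ]   [-c ]
  [ A    0  ] [ lambda ] = [ b ]

Solving the linear system:
  x*      = (-0.6875, 0.625)
  lambda* = (5.1875)
  f(x*)   = 6.2188

x* = (-0.6875, 0.625), lambda* = (5.1875)


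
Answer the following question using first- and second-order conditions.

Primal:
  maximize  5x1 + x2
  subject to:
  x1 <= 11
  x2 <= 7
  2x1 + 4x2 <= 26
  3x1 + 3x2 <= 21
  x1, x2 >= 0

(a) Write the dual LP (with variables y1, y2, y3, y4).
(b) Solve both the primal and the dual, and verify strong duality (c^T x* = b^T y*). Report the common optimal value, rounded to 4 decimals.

The standard primal-dual pair for 'max c^T x s.t. A x <= b, x >= 0' is:
  Dual:  min b^T y  s.t.  A^T y >= c,  y >= 0.

So the dual LP is:
  minimize  11y1 + 7y2 + 26y3 + 21y4
  subject to:
    y1 + 2y3 + 3y4 >= 5
    y2 + 4y3 + 3y4 >= 1
    y1, y2, y3, y4 >= 0

Solving the primal: x* = (7, 0).
  primal value c^T x* = 35.
Solving the dual: y* = (0, 0, 0, 1.6667).
  dual value b^T y* = 35.
Strong duality: c^T x* = b^T y*. Confirmed.

35


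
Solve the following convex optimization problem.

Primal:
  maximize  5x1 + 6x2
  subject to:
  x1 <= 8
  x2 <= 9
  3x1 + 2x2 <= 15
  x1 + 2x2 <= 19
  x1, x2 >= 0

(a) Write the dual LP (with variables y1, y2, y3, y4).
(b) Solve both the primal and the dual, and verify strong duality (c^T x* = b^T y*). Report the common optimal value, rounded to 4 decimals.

The standard primal-dual pair for 'max c^T x s.t. A x <= b, x >= 0' is:
  Dual:  min b^T y  s.t.  A^T y >= c,  y >= 0.

So the dual LP is:
  minimize  8y1 + 9y2 + 15y3 + 19y4
  subject to:
    y1 + 3y3 + y4 >= 5
    y2 + 2y3 + 2y4 >= 6
    y1, y2, y3, y4 >= 0

Solving the primal: x* = (0, 7.5).
  primal value c^T x* = 45.
Solving the dual: y* = (0, 0, 3, 0).
  dual value b^T y* = 45.
Strong duality: c^T x* = b^T y*. Confirmed.

45


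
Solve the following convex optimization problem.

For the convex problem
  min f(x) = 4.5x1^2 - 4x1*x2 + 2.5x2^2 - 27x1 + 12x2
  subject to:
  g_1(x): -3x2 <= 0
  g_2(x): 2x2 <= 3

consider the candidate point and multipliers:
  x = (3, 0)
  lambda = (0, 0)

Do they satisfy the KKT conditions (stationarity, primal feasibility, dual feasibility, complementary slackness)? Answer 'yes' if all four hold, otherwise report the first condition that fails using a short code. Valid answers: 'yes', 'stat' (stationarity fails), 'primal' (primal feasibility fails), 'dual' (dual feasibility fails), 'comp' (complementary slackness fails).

Gradient of f: grad f(x) = Q x + c = (0, 0)
Constraint values g_i(x) = a_i^T x - b_i:
  g_1((3, 0)) = 0
  g_2((3, 0)) = -3
Stationarity residual: grad f(x) + sum_i lambda_i a_i = (0, 0)
  -> stationarity OK
Primal feasibility (all g_i <= 0): OK
Dual feasibility (all lambda_i >= 0): OK
Complementary slackness (lambda_i * g_i(x) = 0 for all i): OK

Verdict: yes, KKT holds.

yes


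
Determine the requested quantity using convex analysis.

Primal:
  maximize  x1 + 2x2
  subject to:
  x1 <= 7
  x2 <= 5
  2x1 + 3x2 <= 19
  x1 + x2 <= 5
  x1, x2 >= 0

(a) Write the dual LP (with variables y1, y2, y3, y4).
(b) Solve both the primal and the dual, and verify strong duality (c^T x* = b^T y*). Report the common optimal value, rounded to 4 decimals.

The standard primal-dual pair for 'max c^T x s.t. A x <= b, x >= 0' is:
  Dual:  min b^T y  s.t.  A^T y >= c,  y >= 0.

So the dual LP is:
  minimize  7y1 + 5y2 + 19y3 + 5y4
  subject to:
    y1 + 2y3 + y4 >= 1
    y2 + 3y3 + y4 >= 2
    y1, y2, y3, y4 >= 0

Solving the primal: x* = (0, 5).
  primal value c^T x* = 10.
Solving the dual: y* = (0, 1, 0, 1).
  dual value b^T y* = 10.
Strong duality: c^T x* = b^T y*. Confirmed.

10


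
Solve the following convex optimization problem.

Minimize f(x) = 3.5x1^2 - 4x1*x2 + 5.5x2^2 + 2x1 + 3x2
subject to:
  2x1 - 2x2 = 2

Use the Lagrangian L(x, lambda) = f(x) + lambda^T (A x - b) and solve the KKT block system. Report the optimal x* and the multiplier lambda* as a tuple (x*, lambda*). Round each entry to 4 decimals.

Form the Lagrangian:
  L(x, lambda) = (1/2) x^T Q x + c^T x + lambda^T (A x - b)
Stationarity (grad_x L = 0): Q x + c + A^T lambda = 0.
Primal feasibility: A x = b.

This gives the KKT block system:
  [ Q   A^T ] [ x     ]   [-c ]
  [ A    0  ] [ lambda ] = [ b ]

Solving the linear system:
  x*      = (0.2, -0.8)
  lambda* = (-3.3)
  f(x*)   = 2.3

x* = (0.2, -0.8), lambda* = (-3.3)


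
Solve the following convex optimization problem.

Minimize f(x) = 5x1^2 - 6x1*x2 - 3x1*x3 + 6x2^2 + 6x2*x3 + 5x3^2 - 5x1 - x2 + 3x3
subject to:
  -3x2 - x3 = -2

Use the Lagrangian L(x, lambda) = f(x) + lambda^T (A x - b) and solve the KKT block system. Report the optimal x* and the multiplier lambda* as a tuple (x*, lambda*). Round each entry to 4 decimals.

Form the Lagrangian:
  L(x, lambda) = (1/2) x^T Q x + c^T x + lambda^T (A x - b)
Stationarity (grad_x L = 0): Q x + c + A^T lambda = 0.
Primal feasibility: A x = b.

This gives the KKT block system:
  [ Q   A^T ] [ x     ]   [-c ]
  [ A    0  ] [ lambda ] = [ b ]

Solving the linear system:
  x*      = (0.8479, 0.8402, -0.5207)
  lambda* = (0.2903)
  f(x*)   = -3.0307

x* = (0.8479, 0.8402, -0.5207), lambda* = (0.2903)


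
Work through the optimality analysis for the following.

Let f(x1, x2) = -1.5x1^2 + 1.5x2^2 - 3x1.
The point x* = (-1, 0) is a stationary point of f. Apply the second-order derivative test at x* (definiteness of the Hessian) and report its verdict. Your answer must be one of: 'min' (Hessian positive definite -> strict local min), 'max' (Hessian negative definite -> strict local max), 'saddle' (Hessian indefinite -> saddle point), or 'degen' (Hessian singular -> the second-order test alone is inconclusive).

Compute the Hessian H = grad^2 f:
  H = [[-3, 0], [0, 3]]
Verify stationarity: grad f(x*) = H x* + g = (0, 0).
Eigenvalues of H: -3, 3.
Eigenvalues have mixed signs, so H is indefinite -> x* is a saddle point.

saddle


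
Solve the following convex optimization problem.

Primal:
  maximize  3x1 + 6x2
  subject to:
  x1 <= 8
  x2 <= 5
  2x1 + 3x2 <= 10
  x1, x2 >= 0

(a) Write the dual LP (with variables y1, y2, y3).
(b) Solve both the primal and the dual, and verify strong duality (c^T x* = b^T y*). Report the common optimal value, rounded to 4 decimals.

The standard primal-dual pair for 'max c^T x s.t. A x <= b, x >= 0' is:
  Dual:  min b^T y  s.t.  A^T y >= c,  y >= 0.

So the dual LP is:
  minimize  8y1 + 5y2 + 10y3
  subject to:
    y1 + 2y3 >= 3
    y2 + 3y3 >= 6
    y1, y2, y3 >= 0

Solving the primal: x* = (0, 3.3333).
  primal value c^T x* = 20.
Solving the dual: y* = (0, 0, 2).
  dual value b^T y* = 20.
Strong duality: c^T x* = b^T y*. Confirmed.

20


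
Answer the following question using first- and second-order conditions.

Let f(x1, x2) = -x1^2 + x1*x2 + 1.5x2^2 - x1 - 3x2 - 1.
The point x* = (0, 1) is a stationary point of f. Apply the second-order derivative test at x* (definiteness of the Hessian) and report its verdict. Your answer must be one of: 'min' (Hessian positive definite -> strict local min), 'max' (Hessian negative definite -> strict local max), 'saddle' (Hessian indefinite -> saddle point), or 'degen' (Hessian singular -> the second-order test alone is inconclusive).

Compute the Hessian H = grad^2 f:
  H = [[-2, 1], [1, 3]]
Verify stationarity: grad f(x*) = H x* + g = (0, 0).
Eigenvalues of H: -2.1926, 3.1926.
Eigenvalues have mixed signs, so H is indefinite -> x* is a saddle point.

saddle


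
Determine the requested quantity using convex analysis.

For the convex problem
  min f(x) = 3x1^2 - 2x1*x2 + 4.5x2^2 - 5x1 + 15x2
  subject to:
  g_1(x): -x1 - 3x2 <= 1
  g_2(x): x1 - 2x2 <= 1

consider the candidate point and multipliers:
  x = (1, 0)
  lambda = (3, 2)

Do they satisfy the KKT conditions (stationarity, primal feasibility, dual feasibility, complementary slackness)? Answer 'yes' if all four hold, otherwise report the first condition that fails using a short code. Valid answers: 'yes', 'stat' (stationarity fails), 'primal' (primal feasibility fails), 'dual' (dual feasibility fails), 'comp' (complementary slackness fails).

Gradient of f: grad f(x) = Q x + c = (1, 13)
Constraint values g_i(x) = a_i^T x - b_i:
  g_1((1, 0)) = -2
  g_2((1, 0)) = 0
Stationarity residual: grad f(x) + sum_i lambda_i a_i = (0, 0)
  -> stationarity OK
Primal feasibility (all g_i <= 0): OK
Dual feasibility (all lambda_i >= 0): OK
Complementary slackness (lambda_i * g_i(x) = 0 for all i): FAILS

Verdict: the first failing condition is complementary_slackness -> comp.

comp


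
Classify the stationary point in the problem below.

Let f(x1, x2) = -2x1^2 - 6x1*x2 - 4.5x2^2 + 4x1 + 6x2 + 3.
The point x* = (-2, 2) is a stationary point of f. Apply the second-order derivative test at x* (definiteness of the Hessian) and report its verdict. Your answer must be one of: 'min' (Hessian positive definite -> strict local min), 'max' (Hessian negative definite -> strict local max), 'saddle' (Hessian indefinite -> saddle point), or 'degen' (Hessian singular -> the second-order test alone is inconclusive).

Compute the Hessian H = grad^2 f:
  H = [[-4, -6], [-6, -9]]
Verify stationarity: grad f(x*) = H x* + g = (0, 0).
Eigenvalues of H: -13, 0.
H has a zero eigenvalue (singular; negative semidefinite but not definite), so H is neither positive definite, negative definite, nor indefinite. The second-order test alone is inconclusive -> degen.
(Indeed, f is constant along the null direction of H through x*, so x* is not a strict local extremum.)

degen


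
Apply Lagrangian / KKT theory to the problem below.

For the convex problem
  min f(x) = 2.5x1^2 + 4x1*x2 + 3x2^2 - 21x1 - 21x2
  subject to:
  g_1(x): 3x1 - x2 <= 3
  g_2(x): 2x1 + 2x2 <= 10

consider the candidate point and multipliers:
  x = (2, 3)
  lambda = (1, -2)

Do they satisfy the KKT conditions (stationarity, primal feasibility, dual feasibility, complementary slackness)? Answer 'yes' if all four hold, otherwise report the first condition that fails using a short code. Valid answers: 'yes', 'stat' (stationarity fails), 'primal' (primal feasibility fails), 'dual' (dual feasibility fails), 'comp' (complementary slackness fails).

Gradient of f: grad f(x) = Q x + c = (1, 5)
Constraint values g_i(x) = a_i^T x - b_i:
  g_1((2, 3)) = 0
  g_2((2, 3)) = 0
Stationarity residual: grad f(x) + sum_i lambda_i a_i = (0, 0)
  -> stationarity OK
Primal feasibility (all g_i <= 0): OK
Dual feasibility (all lambda_i >= 0): FAILS
Complementary slackness (lambda_i * g_i(x) = 0 for all i): OK

Verdict: the first failing condition is dual_feasibility -> dual.

dual


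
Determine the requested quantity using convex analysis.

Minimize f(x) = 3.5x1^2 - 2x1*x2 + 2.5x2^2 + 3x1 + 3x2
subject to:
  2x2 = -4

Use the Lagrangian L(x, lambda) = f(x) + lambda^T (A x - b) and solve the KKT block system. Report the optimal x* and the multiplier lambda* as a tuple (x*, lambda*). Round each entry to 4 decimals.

Form the Lagrangian:
  L(x, lambda) = (1/2) x^T Q x + c^T x + lambda^T (A x - b)
Stationarity (grad_x L = 0): Q x + c + A^T lambda = 0.
Primal feasibility: A x = b.

This gives the KKT block system:
  [ Q   A^T ] [ x     ]   [-c ]
  [ A    0  ] [ lambda ] = [ b ]

Solving the linear system:
  x*      = (-1, -2)
  lambda* = (2.5)
  f(x*)   = 0.5

x* = (-1, -2), lambda* = (2.5)


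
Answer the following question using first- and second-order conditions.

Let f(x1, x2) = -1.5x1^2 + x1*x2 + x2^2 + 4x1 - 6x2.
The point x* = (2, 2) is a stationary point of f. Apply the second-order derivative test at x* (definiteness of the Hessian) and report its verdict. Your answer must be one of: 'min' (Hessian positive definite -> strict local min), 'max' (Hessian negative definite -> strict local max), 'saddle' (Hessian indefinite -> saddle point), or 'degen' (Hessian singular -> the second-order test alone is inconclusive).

Compute the Hessian H = grad^2 f:
  H = [[-3, 1], [1, 2]]
Verify stationarity: grad f(x*) = H x* + g = (0, 0).
Eigenvalues of H: -3.1926, 2.1926.
Eigenvalues have mixed signs, so H is indefinite -> x* is a saddle point.

saddle


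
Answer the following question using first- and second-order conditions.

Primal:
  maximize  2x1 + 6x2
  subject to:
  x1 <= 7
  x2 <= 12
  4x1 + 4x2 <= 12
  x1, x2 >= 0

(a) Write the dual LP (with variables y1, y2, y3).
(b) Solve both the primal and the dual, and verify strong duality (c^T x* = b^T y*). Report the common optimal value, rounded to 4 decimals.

The standard primal-dual pair for 'max c^T x s.t. A x <= b, x >= 0' is:
  Dual:  min b^T y  s.t.  A^T y >= c,  y >= 0.

So the dual LP is:
  minimize  7y1 + 12y2 + 12y3
  subject to:
    y1 + 4y3 >= 2
    y2 + 4y3 >= 6
    y1, y2, y3 >= 0

Solving the primal: x* = (0, 3).
  primal value c^T x* = 18.
Solving the dual: y* = (0, 0, 1.5).
  dual value b^T y* = 18.
Strong duality: c^T x* = b^T y*. Confirmed.

18


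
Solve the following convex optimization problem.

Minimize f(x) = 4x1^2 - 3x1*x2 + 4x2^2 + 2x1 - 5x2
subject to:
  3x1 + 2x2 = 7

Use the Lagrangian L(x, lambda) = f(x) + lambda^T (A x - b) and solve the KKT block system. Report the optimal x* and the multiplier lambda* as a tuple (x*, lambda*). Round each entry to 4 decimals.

Form the Lagrangian:
  L(x, lambda) = (1/2) x^T Q x + c^T x + lambda^T (A x - b)
Stationarity (grad_x L = 0): Q x + c + A^T lambda = 0.
Primal feasibility: A x = b.

This gives the KKT block system:
  [ Q   A^T ] [ x     ]   [-c ]
  [ A    0  ] [ lambda ] = [ b ]

Solving the linear system:
  x*      = (1.2286, 1.6571)
  lambda* = (-2.2857)
  f(x*)   = 5.0857

x* = (1.2286, 1.6571), lambda* = (-2.2857)


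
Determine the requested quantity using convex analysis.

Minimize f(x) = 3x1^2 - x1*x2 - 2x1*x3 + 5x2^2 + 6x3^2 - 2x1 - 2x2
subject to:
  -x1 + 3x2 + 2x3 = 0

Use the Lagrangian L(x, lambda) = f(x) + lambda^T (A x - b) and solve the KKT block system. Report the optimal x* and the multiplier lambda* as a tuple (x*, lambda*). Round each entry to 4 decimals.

Form the Lagrangian:
  L(x, lambda) = (1/2) x^T Q x + c^T x + lambda^T (A x - b)
Stationarity (grad_x L = 0): Q x + c + A^T lambda = 0.
Primal feasibility: A x = b.

This gives the KKT block system:
  [ Q   A^T ] [ x     ]   [-c ]
  [ A    0  ] [ lambda ] = [ b ]

Solving the linear system:
  x*      = (0.419, 0.1333, 0.0095)
  lambda* = (0.3619)
  f(x*)   = -0.5524

x* = (0.419, 0.1333, 0.0095), lambda* = (0.3619)


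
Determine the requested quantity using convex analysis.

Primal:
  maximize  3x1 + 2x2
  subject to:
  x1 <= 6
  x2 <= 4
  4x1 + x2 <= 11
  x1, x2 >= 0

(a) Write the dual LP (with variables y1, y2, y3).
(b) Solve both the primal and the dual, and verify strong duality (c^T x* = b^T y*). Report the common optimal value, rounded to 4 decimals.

The standard primal-dual pair for 'max c^T x s.t. A x <= b, x >= 0' is:
  Dual:  min b^T y  s.t.  A^T y >= c,  y >= 0.

So the dual LP is:
  minimize  6y1 + 4y2 + 11y3
  subject to:
    y1 + 4y3 >= 3
    y2 + y3 >= 2
    y1, y2, y3 >= 0

Solving the primal: x* = (1.75, 4).
  primal value c^T x* = 13.25.
Solving the dual: y* = (0, 1.25, 0.75).
  dual value b^T y* = 13.25.
Strong duality: c^T x* = b^T y*. Confirmed.

13.25


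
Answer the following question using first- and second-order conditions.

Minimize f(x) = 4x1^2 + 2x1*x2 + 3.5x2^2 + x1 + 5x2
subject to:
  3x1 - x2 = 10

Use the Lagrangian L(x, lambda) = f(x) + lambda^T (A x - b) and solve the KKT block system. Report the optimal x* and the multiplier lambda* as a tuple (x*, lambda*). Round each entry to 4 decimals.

Form the Lagrangian:
  L(x, lambda) = (1/2) x^T Q x + c^T x + lambda^T (A x - b)
Stationarity (grad_x L = 0): Q x + c + A^T lambda = 0.
Primal feasibility: A x = b.

This gives the KKT block system:
  [ Q   A^T ] [ x     ]   [-c ]
  [ A    0  ] [ lambda ] = [ b ]

Solving the linear system:
  x*      = (2.5783, -2.2651)
  lambda* = (-5.6988)
  f(x*)   = 24.1205

x* = (2.5783, -2.2651), lambda* = (-5.6988)


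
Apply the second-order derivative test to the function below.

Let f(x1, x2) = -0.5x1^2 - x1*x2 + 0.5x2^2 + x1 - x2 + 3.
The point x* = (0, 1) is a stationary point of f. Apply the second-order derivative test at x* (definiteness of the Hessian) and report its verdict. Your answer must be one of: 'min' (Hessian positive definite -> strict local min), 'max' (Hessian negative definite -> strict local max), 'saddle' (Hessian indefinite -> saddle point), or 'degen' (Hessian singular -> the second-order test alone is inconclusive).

Compute the Hessian H = grad^2 f:
  H = [[-1, -1], [-1, 1]]
Verify stationarity: grad f(x*) = H x* + g = (0, 0).
Eigenvalues of H: -1.4142, 1.4142.
Eigenvalues have mixed signs, so H is indefinite -> x* is a saddle point.

saddle


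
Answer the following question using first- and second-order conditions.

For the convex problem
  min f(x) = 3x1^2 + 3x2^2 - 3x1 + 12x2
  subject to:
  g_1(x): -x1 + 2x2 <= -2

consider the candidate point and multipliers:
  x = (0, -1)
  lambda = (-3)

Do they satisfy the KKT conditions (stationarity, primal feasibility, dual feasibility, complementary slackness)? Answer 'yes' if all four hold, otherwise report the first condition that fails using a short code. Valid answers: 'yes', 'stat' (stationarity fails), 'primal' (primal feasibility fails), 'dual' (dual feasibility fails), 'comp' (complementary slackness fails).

Gradient of f: grad f(x) = Q x + c = (-3, 6)
Constraint values g_i(x) = a_i^T x - b_i:
  g_1((0, -1)) = 0
Stationarity residual: grad f(x) + sum_i lambda_i a_i = (0, 0)
  -> stationarity OK
Primal feasibility (all g_i <= 0): OK
Dual feasibility (all lambda_i >= 0): FAILS
Complementary slackness (lambda_i * g_i(x) = 0 for all i): OK

Verdict: the first failing condition is dual_feasibility -> dual.

dual


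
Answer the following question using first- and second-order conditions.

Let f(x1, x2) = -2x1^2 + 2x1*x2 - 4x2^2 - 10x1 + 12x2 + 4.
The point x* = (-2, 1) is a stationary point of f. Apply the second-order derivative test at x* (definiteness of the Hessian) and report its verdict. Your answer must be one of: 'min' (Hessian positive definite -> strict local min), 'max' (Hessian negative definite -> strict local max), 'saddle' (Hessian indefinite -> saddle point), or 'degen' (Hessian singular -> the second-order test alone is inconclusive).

Compute the Hessian H = grad^2 f:
  H = [[-4, 2], [2, -8]]
Verify stationarity: grad f(x*) = H x* + g = (0, 0).
Eigenvalues of H: -8.8284, -3.1716.
Both eigenvalues < 0, so H is negative definite -> x* is a strict local max.

max


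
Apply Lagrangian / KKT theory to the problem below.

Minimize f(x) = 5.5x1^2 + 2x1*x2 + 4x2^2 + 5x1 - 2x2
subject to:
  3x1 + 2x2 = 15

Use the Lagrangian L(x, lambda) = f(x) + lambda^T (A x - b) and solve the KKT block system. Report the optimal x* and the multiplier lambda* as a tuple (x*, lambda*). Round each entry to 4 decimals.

Form the Lagrangian:
  L(x, lambda) = (1/2) x^T Q x + c^T x + lambda^T (A x - b)
Stationarity (grad_x L = 0): Q x + c + A^T lambda = 0.
Primal feasibility: A x = b.

This gives the KKT block system:
  [ Q   A^T ] [ x     ]   [-c ]
  [ A    0  ] [ lambda ] = [ b ]

Solving the linear system:
  x*      = (2.913, 3.1304)
  lambda* = (-14.4348)
  f(x*)   = 112.413

x* = (2.913, 3.1304), lambda* = (-14.4348)


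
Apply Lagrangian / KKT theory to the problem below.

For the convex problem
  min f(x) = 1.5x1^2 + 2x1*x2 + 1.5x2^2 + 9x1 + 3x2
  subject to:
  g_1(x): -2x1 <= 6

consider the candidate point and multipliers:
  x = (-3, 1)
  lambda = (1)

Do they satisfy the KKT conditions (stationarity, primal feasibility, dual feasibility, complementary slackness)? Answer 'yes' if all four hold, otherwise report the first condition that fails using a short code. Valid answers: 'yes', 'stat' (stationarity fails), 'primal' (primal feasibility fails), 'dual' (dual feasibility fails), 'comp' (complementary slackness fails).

Gradient of f: grad f(x) = Q x + c = (2, 0)
Constraint values g_i(x) = a_i^T x - b_i:
  g_1((-3, 1)) = 0
Stationarity residual: grad f(x) + sum_i lambda_i a_i = (0, 0)
  -> stationarity OK
Primal feasibility (all g_i <= 0): OK
Dual feasibility (all lambda_i >= 0): OK
Complementary slackness (lambda_i * g_i(x) = 0 for all i): OK

Verdict: yes, KKT holds.

yes


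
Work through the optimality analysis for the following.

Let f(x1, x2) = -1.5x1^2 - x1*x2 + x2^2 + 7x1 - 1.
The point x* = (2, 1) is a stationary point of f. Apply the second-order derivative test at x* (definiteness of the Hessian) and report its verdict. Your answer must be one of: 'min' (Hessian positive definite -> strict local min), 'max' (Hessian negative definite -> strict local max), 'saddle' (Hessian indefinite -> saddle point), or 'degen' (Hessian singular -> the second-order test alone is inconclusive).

Compute the Hessian H = grad^2 f:
  H = [[-3, -1], [-1, 2]]
Verify stationarity: grad f(x*) = H x* + g = (0, 0).
Eigenvalues of H: -3.1926, 2.1926.
Eigenvalues have mixed signs, so H is indefinite -> x* is a saddle point.

saddle


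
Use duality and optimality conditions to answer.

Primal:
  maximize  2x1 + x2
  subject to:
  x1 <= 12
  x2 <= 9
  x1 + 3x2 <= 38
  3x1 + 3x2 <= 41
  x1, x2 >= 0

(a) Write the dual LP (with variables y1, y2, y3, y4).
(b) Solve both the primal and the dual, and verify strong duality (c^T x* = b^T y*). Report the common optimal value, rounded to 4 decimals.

The standard primal-dual pair for 'max c^T x s.t. A x <= b, x >= 0' is:
  Dual:  min b^T y  s.t.  A^T y >= c,  y >= 0.

So the dual LP is:
  minimize  12y1 + 9y2 + 38y3 + 41y4
  subject to:
    y1 + y3 + 3y4 >= 2
    y2 + 3y3 + 3y4 >= 1
    y1, y2, y3, y4 >= 0

Solving the primal: x* = (12, 1.6667).
  primal value c^T x* = 25.6667.
Solving the dual: y* = (1, 0, 0, 0.3333).
  dual value b^T y* = 25.6667.
Strong duality: c^T x* = b^T y*. Confirmed.

25.6667


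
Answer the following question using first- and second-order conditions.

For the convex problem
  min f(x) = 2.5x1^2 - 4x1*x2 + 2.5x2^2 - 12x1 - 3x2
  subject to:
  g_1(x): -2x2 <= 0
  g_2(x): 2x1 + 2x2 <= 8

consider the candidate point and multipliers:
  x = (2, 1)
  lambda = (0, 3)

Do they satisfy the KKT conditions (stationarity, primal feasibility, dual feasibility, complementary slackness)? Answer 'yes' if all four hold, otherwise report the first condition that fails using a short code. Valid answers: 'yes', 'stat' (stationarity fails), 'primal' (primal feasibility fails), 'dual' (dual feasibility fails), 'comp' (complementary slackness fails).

Gradient of f: grad f(x) = Q x + c = (-6, -6)
Constraint values g_i(x) = a_i^T x - b_i:
  g_1((2, 1)) = -2
  g_2((2, 1)) = -2
Stationarity residual: grad f(x) + sum_i lambda_i a_i = (0, 0)
  -> stationarity OK
Primal feasibility (all g_i <= 0): OK
Dual feasibility (all lambda_i >= 0): OK
Complementary slackness (lambda_i * g_i(x) = 0 for all i): FAILS

Verdict: the first failing condition is complementary_slackness -> comp.

comp


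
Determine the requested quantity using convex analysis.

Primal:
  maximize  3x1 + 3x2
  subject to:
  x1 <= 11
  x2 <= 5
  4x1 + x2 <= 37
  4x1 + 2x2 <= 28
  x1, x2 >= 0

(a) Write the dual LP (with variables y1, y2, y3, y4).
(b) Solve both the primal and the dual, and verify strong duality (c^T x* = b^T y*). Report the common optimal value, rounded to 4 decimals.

The standard primal-dual pair for 'max c^T x s.t. A x <= b, x >= 0' is:
  Dual:  min b^T y  s.t.  A^T y >= c,  y >= 0.

So the dual LP is:
  minimize  11y1 + 5y2 + 37y3 + 28y4
  subject to:
    y1 + 4y3 + 4y4 >= 3
    y2 + y3 + 2y4 >= 3
    y1, y2, y3, y4 >= 0

Solving the primal: x* = (4.5, 5).
  primal value c^T x* = 28.5.
Solving the dual: y* = (0, 1.5, 0, 0.75).
  dual value b^T y* = 28.5.
Strong duality: c^T x* = b^T y*. Confirmed.

28.5


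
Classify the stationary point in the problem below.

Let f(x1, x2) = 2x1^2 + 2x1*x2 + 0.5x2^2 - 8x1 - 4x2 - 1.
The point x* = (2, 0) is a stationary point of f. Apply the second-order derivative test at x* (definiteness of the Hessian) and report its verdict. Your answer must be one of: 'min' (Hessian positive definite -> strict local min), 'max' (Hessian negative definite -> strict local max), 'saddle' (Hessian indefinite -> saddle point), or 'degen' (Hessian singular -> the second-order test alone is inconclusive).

Compute the Hessian H = grad^2 f:
  H = [[4, 2], [2, 1]]
Verify stationarity: grad f(x*) = H x* + g = (0, 0).
Eigenvalues of H: 0, 5.
H has a zero eigenvalue (singular; positive semidefinite but not definite), so H is neither positive definite, negative definite, nor indefinite. The second-order test alone is inconclusive -> degen.
(Indeed, f is constant along the null direction of H through x*, so x* is not a strict local extremum.)

degen


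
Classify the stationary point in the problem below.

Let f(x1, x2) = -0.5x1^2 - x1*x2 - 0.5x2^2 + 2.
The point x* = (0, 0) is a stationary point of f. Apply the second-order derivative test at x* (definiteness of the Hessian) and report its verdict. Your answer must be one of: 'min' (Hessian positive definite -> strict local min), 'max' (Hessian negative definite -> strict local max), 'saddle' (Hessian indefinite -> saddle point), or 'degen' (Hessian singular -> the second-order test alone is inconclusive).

Compute the Hessian H = grad^2 f:
  H = [[-1, -1], [-1, -1]]
Verify stationarity: grad f(x*) = H x* + g = (0, 0).
Eigenvalues of H: -2, 0.
H has a zero eigenvalue (singular; negative semidefinite but not definite), so H is neither positive definite, negative definite, nor indefinite. The second-order test alone is inconclusive -> degen.
(Indeed, f is constant along the null direction of H through x*, so x* is not a strict local extremum.)

degen


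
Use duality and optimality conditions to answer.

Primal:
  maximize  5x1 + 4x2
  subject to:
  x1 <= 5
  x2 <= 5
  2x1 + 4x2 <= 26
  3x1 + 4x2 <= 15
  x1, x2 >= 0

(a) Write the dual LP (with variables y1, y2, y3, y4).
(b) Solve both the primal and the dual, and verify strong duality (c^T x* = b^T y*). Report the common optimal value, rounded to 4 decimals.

The standard primal-dual pair for 'max c^T x s.t. A x <= b, x >= 0' is:
  Dual:  min b^T y  s.t.  A^T y >= c,  y >= 0.

So the dual LP is:
  minimize  5y1 + 5y2 + 26y3 + 15y4
  subject to:
    y1 + 2y3 + 3y4 >= 5
    y2 + 4y3 + 4y4 >= 4
    y1, y2, y3, y4 >= 0

Solving the primal: x* = (5, 0).
  primal value c^T x* = 25.
Solving the dual: y* = (2, 0, 0, 1).
  dual value b^T y* = 25.
Strong duality: c^T x* = b^T y*. Confirmed.

25


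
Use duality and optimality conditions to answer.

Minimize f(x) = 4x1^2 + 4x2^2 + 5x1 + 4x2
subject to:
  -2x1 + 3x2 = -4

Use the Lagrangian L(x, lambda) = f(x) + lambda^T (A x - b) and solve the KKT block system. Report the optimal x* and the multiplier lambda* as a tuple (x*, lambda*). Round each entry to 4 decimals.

Form the Lagrangian:
  L(x, lambda) = (1/2) x^T Q x + c^T x + lambda^T (A x - b)
Stationarity (grad_x L = 0): Q x + c + A^T lambda = 0.
Primal feasibility: A x = b.

This gives the KKT block system:
  [ Q   A^T ] [ x     ]   [-c ]
  [ A    0  ] [ lambda ] = [ b ]

Solving the linear system:
  x*      = (-0.0481, -1.3654)
  lambda* = (2.3077)
  f(x*)   = 1.7644

x* = (-0.0481, -1.3654), lambda* = (2.3077)
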